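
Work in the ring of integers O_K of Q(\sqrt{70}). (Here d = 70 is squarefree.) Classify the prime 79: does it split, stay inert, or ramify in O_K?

p is inert

d = 70 ≡ 2 (mod 4), so O_K = ℤ[√70] and disc(K) = 4d = 280.
Since gcd(79, 280) = 1 the prime 79 does not ramify.
(70/79) = 70^39 mod 79 = 78, giving Legendre symbol -1.
(70/79) = -1, so 79 is inert.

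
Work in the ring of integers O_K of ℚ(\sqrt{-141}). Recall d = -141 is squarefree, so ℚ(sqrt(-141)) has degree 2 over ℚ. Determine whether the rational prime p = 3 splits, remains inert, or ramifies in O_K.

ramifies in O_K

-141 mod 4 = 3, hence disc K = 4·(-141) = -564 and O_K = ℤ[√-141].
3 divides disc(K) = -564, so 3 ramifies.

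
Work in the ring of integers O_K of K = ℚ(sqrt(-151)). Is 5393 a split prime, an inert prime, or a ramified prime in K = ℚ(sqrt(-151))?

-151 mod 4 = 1, hence disc K = -151 and O_K = ℤ[(1+√-151)/2].
5393 ∤ -151, so 5393 is unramified.
Compute (-151/5393) via Euler: 5242^((5393-1)/2) mod 5393 = 5392, so (-151/5393) = -1.
(-151/5393) = -1, so 5393 is inert.

inert — (5393) stays prime in O_K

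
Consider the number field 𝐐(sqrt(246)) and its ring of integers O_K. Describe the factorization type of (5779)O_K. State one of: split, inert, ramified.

split — (5779) = 𝔭₁𝔭₂ with 𝔭₁ ≠ 𝔭₂

246 mod 4 = 2, hence disc K = 4·246 = 984 and O_K = ℤ[√246].
Since gcd(5779, 984) = 1 the prime 5779 does not ramify.
(246/5779) = 246^2889 mod 5779 = 1, giving Legendre symbol 1.
d is a quadratic residue mod p, hence 5779 splits in O_K.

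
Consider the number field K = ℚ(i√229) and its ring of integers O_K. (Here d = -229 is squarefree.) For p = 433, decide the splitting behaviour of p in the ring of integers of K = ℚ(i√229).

splits completely

d = -229 ≡ 3 (mod 4), so O_K = ℤ[√-229] and disc(K) = 4d = -916.
Since gcd(433, -916) = 1 the prime 433 does not ramify.
(-229/433) = 204^216 mod 433 = 1, giving Legendre symbol 1.
Legendre symbol 1 ⇒ 433 is split.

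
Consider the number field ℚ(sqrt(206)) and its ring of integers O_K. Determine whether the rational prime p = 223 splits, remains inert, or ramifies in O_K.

d = 206 ≡ 2 (mod 4), so O_K = ℤ[√206] and disc(K) = 4d = 824.
Since gcd(223, 824) = 1 the prime 223 does not ramify.
Legendre symbol by Euler's criterion: (206/223) ≡ 206^111 ≡ 222 (mod 223), i.e. (206/223) = -1.
(206/223) = -1, so 223 is inert.

remains prime (inert)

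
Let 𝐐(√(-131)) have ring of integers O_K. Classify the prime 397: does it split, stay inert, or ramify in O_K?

d = -131 ≡ 1 (mod 4), so O_K = ℤ[(1+√-131)/2] and disc(K) = d = -131.
397 ∤ -131, so 397 is unramified.
Legendre symbol by Euler's criterion: (-131/397) ≡ (-131)^198 ≡ 1 (mod 397), i.e. (-131/397) = 1.
d is a quadratic residue mod p, hence 397 splits in O_K.

p splits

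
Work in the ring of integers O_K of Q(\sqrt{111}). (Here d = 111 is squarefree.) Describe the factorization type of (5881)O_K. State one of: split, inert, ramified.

Since 111 ≢ 1 mod 4, the ring of integers is ℤ[√111] with discriminant 4·111 = 444.
Since gcd(5881, 444) = 1 the prime 5881 does not ramify.
Compute (111/5881) via Euler: 111^((5881-1)/2) mod 5881 = 5880, so (111/5881) = -1.
d is a non-residue mod p, hence 5881 remains inert in O_K.

remains prime (inert)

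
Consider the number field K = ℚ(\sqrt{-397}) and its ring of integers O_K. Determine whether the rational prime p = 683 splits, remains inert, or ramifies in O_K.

p is inert

-397 mod 4 = 3, hence disc K = 4·(-397) = -1588 and O_K = ℤ[√-397].
683 ∤ -1588, so 683 is unramified.
Compute (-397/683) via Euler: 286^((683-1)/2) mod 683 = 682, so (-397/683) = -1.
(-397/683) = -1, so 683 is inert.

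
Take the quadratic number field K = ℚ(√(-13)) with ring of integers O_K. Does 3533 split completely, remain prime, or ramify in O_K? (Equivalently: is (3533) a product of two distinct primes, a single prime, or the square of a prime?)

Since -13 ≢ 1 mod 4, the ring of integers is ℤ[√-13] with discriminant 4·(-13) = -52.
3533 ∤ -52, so 3533 is unramified.
Compute (-13/3533) via Euler: 3520^((3533-1)/2) mod 3533 = 1, so (-13/3533) = 1.
d is a quadratic residue mod p, hence 3533 splits in O_K.

split — (3533) = 𝔭₁𝔭₂ with 𝔭₁ ≠ 𝔭₂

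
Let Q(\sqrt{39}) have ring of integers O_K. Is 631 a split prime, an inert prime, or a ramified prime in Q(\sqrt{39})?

d = 39 ≡ 3 (mod 4), so O_K = ℤ[√39] and disc(K) = 4d = 156.
Since gcd(631, 156) = 1 the prime 631 does not ramify.
Euler's criterion: 39^315 mod 631 = 1. Thus (39|631) = 1.
d is a quadratic residue mod p, hence 631 splits in O_K.

splits completely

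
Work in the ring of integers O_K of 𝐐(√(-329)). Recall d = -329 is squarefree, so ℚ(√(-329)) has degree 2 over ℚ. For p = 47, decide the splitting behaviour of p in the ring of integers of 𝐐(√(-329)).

47 is ramified

Since -329 ≢ 1 mod 4, the ring of integers is ℤ[√-329] with discriminant 4·(-329) = -1316.
disc(K) = -1316 = 47·(-28), so p = 47 is ramified.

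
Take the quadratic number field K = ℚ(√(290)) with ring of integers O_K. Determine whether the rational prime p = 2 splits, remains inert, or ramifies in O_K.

Since 290 ≢ 1 mod 4, the ring of integers is ℤ[√290] with discriminant 4·290 = 1160.
2 divides disc(K) = 1160, so 2 ramifies.

ramifies in O_K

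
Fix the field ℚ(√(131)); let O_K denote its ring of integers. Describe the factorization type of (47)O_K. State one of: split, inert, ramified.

d = 131 ≡ 3 (mod 4), so O_K = ℤ[√131] and disc(K) = 4d = 524.
disc(K) = 524 is not divisible by 47; 47 is unramified.
Euler's criterion: 131^23 mod 47 = 1. Thus (131|47) = 1.
d is a quadratic residue mod p, hence 47 splits in O_K.

p splits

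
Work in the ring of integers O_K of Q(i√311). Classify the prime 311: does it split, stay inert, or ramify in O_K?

Since -311 ≡ 1 mod 4, the ring of integers is ℤ[(1+√-311)/2] with discriminant -311.
disc(K) = -311 = 311·(-1), so p = 311 is ramified.

ramified — (311) = 𝔭²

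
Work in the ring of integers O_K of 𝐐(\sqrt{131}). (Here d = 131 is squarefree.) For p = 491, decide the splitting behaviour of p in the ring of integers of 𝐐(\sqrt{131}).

d = 131 ≡ 3 (mod 4), so O_K = ℤ[√131] and disc(K) = 4d = 524.
Since gcd(491, 524) = 1 the prime 491 does not ramify.
(131/491) = 131^245 mod 491 = 1, giving Legendre symbol 1.
Legendre symbol 1 ⇒ 491 is split.

491 splits in O_K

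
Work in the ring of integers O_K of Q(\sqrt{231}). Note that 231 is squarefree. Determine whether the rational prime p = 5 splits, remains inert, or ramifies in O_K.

split

Since 231 ≢ 1 mod 4, the ring of integers is ℤ[√231] with discriminant 4·231 = 924.
5 ∤ 924, so 5 is unramified.
(231/5) = 1^2 mod 5 = 1, giving Legendre symbol 1.
(231/5) = 1, so 5 splits.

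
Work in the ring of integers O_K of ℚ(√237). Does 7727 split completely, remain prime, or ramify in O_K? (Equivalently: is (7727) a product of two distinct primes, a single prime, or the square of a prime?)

Since 237 ≡ 1 mod 4, the ring of integers is ℤ[(1+√237)/2] with discriminant 237.
7727 ∤ 237, so 7727 is unramified.
Euler's criterion: 237^3863 mod 7727 = 7726. Thus (237|7727) = -1.
Legendre symbol -1 ⇒ 7727 is inert.

7727 remains inert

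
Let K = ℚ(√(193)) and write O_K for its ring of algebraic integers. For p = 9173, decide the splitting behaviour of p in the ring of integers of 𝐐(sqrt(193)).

193 mod 4 = 1, hence disc K = 193 and O_K = ℤ[(1+√193)/2].
9173 ∤ 193, so 9173 is unramified.
Euler's criterion: 193^4586 mod 9173 = 9172. Thus (193|9173) = -1.
d is a non-residue mod p, hence 9173 remains inert in O_K.

9173 remains inert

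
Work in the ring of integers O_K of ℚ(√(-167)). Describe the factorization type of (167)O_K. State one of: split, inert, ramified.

-167 mod 4 = 1, hence disc K = -167 and O_K = ℤ[(1+√-167)/2].
disc(K) = -167 = 167·(-1), so p = 167 is ramified.

ramified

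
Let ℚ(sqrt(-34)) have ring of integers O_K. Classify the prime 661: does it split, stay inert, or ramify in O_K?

p is inert

Since -34 ≢ 1 mod 4, the ring of integers is ℤ[√-34] with discriminant 4·(-34) = -136.
661 ∤ -136, so 661 is unramified.
Euler's criterion: (-34)^330 mod 661 = 660. Thus (-34|661) = -1.
(-34/661) = -1, so 661 is inert.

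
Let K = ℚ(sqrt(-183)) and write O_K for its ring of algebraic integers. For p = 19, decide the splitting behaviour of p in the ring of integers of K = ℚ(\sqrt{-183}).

splits completely

d = -183 ≡ 1 (mod 4), so O_K = ℤ[(1+√-183)/2] and disc(K) = d = -183.
19 ∤ -183, so 19 is unramified.
Compute (-183/19) via Euler: 7^((19-1)/2) mod 19 = 1, so (-183/19) = 1.
(-183/19) = 1, so 19 splits.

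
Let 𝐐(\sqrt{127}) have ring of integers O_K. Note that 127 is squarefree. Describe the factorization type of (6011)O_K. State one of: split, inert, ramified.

6011 remains inert

Since 127 ≢ 1 mod 4, the ring of integers is ℤ[√127] with discriminant 4·127 = 508.
Since gcd(6011, 508) = 1 the prime 6011 does not ramify.
Compute (127/6011) via Euler: 127^((6011-1)/2) mod 6011 = 6010, so (127/6011) = -1.
d is a non-residue mod p, hence 6011 remains inert in O_K.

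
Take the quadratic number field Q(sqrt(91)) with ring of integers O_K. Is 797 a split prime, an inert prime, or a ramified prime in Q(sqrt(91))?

d = 91 ≡ 3 (mod 4), so O_K = ℤ[√91] and disc(K) = 4d = 364.
797 ∤ 364, so 797 is unramified.
(91/797) = 91^398 mod 797 = 796, giving Legendre symbol -1.
Legendre symbol -1 ⇒ 797 is inert.

p is inert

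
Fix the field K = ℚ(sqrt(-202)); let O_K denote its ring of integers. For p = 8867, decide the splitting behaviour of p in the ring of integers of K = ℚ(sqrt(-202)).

-202 mod 4 = 2, hence disc K = 4·(-202) = -808 and O_K = ℤ[√-202].
disc(K) = -808 is not divisible by 8867; 8867 is unramified.
(-202/8867) = 8665^4433 mod 8867 = 1, giving Legendre symbol 1.
(-202/8867) = 1, so 8867 splits.

splits completely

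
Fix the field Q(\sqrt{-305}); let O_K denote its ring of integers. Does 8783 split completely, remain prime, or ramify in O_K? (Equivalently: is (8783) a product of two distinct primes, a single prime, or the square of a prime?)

d = -305 ≡ 3 (mod 4), so O_K = ℤ[√-305] and disc(K) = 4d = -1220.
8783 ∤ -1220, so 8783 is unramified.
Euler's criterion: (-305)^4391 mod 8783 = 1. Thus (-305|8783) = 1.
d is a quadratic residue mod p, hence 8783 splits in O_K.

split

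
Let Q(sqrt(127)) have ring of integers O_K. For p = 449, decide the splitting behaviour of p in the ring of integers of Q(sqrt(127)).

127 mod 4 = 3, hence disc K = 4·127 = 508 and O_K = ℤ[√127].
disc(K) = 508 is not divisible by 449; 449 is unramified.
Legendre symbol by Euler's criterion: (127/449) ≡ 127^224 ≡ 1 (mod 449), i.e. (127/449) = 1.
Legendre symbol 1 ⇒ 449 is split.

p splits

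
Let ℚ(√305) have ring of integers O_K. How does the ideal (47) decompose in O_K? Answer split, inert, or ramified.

Since 305 ≡ 1 mod 4, the ring of integers is ℤ[(1+√305)/2] with discriminant 305.
47 ∤ 305, so 47 is unramified.
Euler's criterion: 305^23 mod 47 = 46. Thus (305|47) = -1.
Legendre symbol -1 ⇒ 47 is inert.

47 remains inert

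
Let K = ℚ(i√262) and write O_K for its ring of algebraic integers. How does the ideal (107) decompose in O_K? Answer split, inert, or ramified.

Since -262 ≢ 1 mod 4, the ring of integers is ℤ[√-262] with discriminant 4·(-262) = -1048.
107 ∤ -1048, so 107 is unramified.
Compute (-262/107) via Euler: 59^((107-1)/2) mod 107 = 106, so (-262/107) = -1.
(-262/107) = -1, so 107 is inert.

inert — (107) stays prime in O_K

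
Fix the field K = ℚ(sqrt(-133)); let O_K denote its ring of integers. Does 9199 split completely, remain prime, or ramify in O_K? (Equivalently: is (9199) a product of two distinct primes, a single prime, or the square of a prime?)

Since -133 ≢ 1 mod 4, the ring of integers is ℤ[√-133] with discriminant 4·(-133) = -532.
disc(K) = -532 is not divisible by 9199; 9199 is unramified.
(-133/9199) = 9066^4599 mod 9199 = 1, giving Legendre symbol 1.
Legendre symbol 1 ⇒ 9199 is split.

split — (9199) = 𝔭₁𝔭₂ with 𝔭₁ ≠ 𝔭₂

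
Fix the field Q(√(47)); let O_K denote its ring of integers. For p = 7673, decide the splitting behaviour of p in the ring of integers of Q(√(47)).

d = 47 ≡ 3 (mod 4), so O_K = ℤ[√47] and disc(K) = 4d = 188.
7673 ∤ 188, so 7673 is unramified.
Euler's criterion: 47^3836 mod 7673 = 1. Thus (47|7673) = 1.
(47/7673) = 1, so 7673 splits.

p splits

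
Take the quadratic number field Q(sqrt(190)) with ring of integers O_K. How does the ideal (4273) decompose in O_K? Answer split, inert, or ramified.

Since 190 ≢ 1 mod 4, the ring of integers is ℤ[√190] with discriminant 4·190 = 760.
disc(K) = 760 is not divisible by 4273; 4273 is unramified.
(190/4273) = 190^2136 mod 4273 = 4272, giving Legendre symbol -1.
(190/4273) = -1, so 4273 is inert.

4273 remains inert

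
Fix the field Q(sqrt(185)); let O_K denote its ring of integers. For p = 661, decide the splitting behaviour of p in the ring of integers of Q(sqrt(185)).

d = 185 ≡ 1 (mod 4), so O_K = ℤ[(1+√185)/2] and disc(K) = d = 185.
Since gcd(661, 185) = 1 the prime 661 does not ramify.
Euler's criterion: 185^330 mod 661 = 660. Thus (185|661) = -1.
(185/661) = -1, so 661 is inert.

remains prime (inert)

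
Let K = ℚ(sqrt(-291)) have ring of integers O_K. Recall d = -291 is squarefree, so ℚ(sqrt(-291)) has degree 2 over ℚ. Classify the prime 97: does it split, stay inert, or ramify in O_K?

d = -291 ≡ 1 (mod 4), so O_K = ℤ[(1+√-291)/2] and disc(K) = d = -291.
disc(K) = -291 = 97·(-3), so p = 97 is ramified.

ramified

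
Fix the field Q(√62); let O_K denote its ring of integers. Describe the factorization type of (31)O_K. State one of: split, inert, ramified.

d = 62 ≡ 2 (mod 4), so O_K = ℤ[√62] and disc(K) = 4d = 248.
disc(K) = 248 = 31·8, so p = 31 is ramified.

p ramifies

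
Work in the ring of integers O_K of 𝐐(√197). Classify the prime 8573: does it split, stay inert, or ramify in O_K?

p is inert

Since 197 ≡ 1 mod 4, the ring of integers is ℤ[(1+√197)/2] with discriminant 197.
disc(K) = 197 is not divisible by 8573; 8573 is unramified.
(197/8573) = 197^4286 mod 8573 = 8572, giving Legendre symbol -1.
d is a non-residue mod p, hence 8573 remains inert in O_K.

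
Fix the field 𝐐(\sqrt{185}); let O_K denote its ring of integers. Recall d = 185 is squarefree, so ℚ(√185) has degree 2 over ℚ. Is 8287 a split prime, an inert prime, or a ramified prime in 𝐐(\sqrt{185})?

remains prime (inert)

Since 185 ≡ 1 mod 4, the ring of integers is ℤ[(1+√185)/2] with discriminant 185.
disc(K) = 185 is not divisible by 8287; 8287 is unramified.
Legendre symbol by Euler's criterion: (185/8287) ≡ 185^4143 ≡ 8286 (mod 8287), i.e. (185/8287) = -1.
d is a non-residue mod p, hence 8287 remains inert in O_K.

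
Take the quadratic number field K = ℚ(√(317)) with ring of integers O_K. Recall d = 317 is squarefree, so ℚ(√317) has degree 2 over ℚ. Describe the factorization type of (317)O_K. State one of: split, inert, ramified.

ramified — (317) = 𝔭²

d = 317 ≡ 1 (mod 4), so O_K = ℤ[(1+√317)/2] and disc(K) = d = 317.
Ramification test: 317 | 317. The prime 317 ramifies in K.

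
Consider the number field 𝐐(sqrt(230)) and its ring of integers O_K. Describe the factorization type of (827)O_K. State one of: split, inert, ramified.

d = 230 ≡ 2 (mod 4), so O_K = ℤ[√230] and disc(K) = 4d = 920.
Since gcd(827, 920) = 1 the prime 827 does not ramify.
(230/827) = 230^413 mod 827 = 1, giving Legendre symbol 1.
d is a quadratic residue mod p, hence 827 splits in O_K.

splits completely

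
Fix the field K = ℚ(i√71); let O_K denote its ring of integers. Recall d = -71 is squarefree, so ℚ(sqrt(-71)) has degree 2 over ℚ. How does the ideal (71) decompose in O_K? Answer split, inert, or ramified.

ramified — (71) = 𝔭²

-71 mod 4 = 1, hence disc K = -71 and O_K = ℤ[(1+√-71)/2].
disc(K) = -71 = 71·(-1), so p = 71 is ramified.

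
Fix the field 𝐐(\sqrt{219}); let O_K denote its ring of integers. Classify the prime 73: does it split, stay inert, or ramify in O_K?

ramifies in O_K

219 mod 4 = 3, hence disc K = 4·219 = 876 and O_K = ℤ[√219].
73 divides disc(K) = 876, so 73 ramifies.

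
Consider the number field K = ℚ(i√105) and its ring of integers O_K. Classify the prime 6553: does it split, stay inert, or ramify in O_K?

d = -105 ≡ 3 (mod 4), so O_K = ℤ[√-105] and disc(K) = 4d = -420.
6553 ∤ -420, so 6553 is unramified.
(-105/6553) = 6448^3276 mod 6553 = 6552, giving Legendre symbol -1.
Legendre symbol -1 ⇒ 6553 is inert.

inert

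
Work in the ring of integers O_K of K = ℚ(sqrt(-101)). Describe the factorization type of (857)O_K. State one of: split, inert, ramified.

857 splits in O_K

d = -101 ≡ 3 (mod 4), so O_K = ℤ[√-101] and disc(K) = 4d = -404.
Since gcd(857, -404) = 1 the prime 857 does not ramify.
(-101/857) = 756^428 mod 857 = 1, giving Legendre symbol 1.
(-101/857) = 1, so 857 splits.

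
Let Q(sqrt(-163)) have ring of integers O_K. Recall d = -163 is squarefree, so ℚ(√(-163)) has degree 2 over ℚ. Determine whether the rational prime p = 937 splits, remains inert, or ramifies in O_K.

inert

d = -163 ≡ 1 (mod 4), so O_K = ℤ[(1+√-163)/2] and disc(K) = d = -163.
disc(K) = -163 is not divisible by 937; 937 is unramified.
Euler's criterion: (-163)^468 mod 937 = 936. Thus (-163|937) = -1.
(-163/937) = -1, so 937 is inert.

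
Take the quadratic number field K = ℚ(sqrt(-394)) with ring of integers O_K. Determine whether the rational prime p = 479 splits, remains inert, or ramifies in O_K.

d = -394 ≡ 2 (mod 4), so O_K = ℤ[√-394] and disc(K) = 4d = -1576.
479 ∤ -1576, so 479 is unramified.
Euler's criterion: (-394)^239 mod 479 = 478. Thus (-394|479) = -1.
Legendre symbol -1 ⇒ 479 is inert.

inert — (479) stays prime in O_K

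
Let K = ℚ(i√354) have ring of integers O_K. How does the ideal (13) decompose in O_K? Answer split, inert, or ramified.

p splits

d = -354 ≡ 2 (mod 4), so O_K = ℤ[√-354] and disc(K) = 4d = -1416.
Since gcd(13, -1416) = 1 the prime 13 does not ramify.
(-354/13) = 10^6 mod 13 = 1, giving Legendre symbol 1.
Legendre symbol 1 ⇒ 13 is split.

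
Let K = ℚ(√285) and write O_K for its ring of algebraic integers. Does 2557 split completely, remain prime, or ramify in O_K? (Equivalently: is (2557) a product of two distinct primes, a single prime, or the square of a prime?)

2557 remains inert

d = 285 ≡ 1 (mod 4), so O_K = ℤ[(1+√285)/2] and disc(K) = d = 285.
Since gcd(2557, 285) = 1 the prime 2557 does not ramify.
Euler's criterion: 285^1278 mod 2557 = 2556. Thus (285|2557) = -1.
(285/2557) = -1, so 2557 is inert.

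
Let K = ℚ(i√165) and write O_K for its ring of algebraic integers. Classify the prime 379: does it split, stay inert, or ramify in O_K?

Since -165 ≢ 1 mod 4, the ring of integers is ℤ[√-165] with discriminant 4·(-165) = -660.
Since gcd(379, -660) = 1 the prime 379 does not ramify.
Compute (-165/379) via Euler: 214^((379-1)/2) mod 379 = 378, so (-165/379) = -1.
Legendre symbol -1 ⇒ 379 is inert.

inert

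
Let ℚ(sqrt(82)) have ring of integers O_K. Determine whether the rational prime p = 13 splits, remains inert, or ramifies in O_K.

82 mod 4 = 2, hence disc K = 4·82 = 328 and O_K = ℤ[√82].
Since gcd(13, 328) = 1 the prime 13 does not ramify.
Compute (82/13) via Euler: 4^((13-1)/2) mod 13 = 1, so (82/13) = 1.
(82/13) = 1, so 13 splits.

p splits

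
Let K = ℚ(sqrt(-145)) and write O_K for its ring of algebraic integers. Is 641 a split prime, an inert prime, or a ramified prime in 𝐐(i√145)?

-145 mod 4 = 3, hence disc K = 4·(-145) = -580 and O_K = ℤ[√-145].
Since gcd(641, -580) = 1 the prime 641 does not ramify.
Legendre symbol by Euler's criterion: (-145/641) ≡ (-145)^320 ≡ 640 (mod 641), i.e. (-145/641) = -1.
Legendre symbol -1 ⇒ 641 is inert.

inert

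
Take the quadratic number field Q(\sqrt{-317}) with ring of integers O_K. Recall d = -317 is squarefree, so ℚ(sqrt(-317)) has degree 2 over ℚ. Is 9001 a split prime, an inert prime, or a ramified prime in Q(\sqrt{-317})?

p is inert

d = -317 ≡ 3 (mod 4), so O_K = ℤ[√-317] and disc(K) = 4d = -1268.
disc(K) = -1268 is not divisible by 9001; 9001 is unramified.
Euler's criterion: (-317)^4500 mod 9001 = 9000. Thus (-317|9001) = -1.
d is a non-residue mod p, hence 9001 remains inert in O_K.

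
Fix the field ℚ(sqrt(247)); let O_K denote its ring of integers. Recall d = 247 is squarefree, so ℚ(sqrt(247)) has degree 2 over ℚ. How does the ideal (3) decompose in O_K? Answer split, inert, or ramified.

split

247 mod 4 = 3, hence disc K = 4·247 = 988 and O_K = ℤ[√247].
3 ∤ 988, so 3 is unramified.
Legendre symbol by Euler's criterion: (247/3) ≡ 247^1 ≡ 1 (mod 3), i.e. (247/3) = 1.
Legendre symbol 1 ⇒ 3 is split.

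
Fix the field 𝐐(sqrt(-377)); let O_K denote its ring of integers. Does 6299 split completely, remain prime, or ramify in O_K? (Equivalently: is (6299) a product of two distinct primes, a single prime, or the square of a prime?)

Since -377 ≢ 1 mod 4, the ring of integers is ℤ[√-377] with discriminant 4·(-377) = -1508.
disc(K) = -1508 is not divisible by 6299; 6299 is unramified.
Euler's criterion: (-377)^3149 mod 6299 = 1. Thus (-377|6299) = 1.
Legendre symbol 1 ⇒ 6299 is split.

p splits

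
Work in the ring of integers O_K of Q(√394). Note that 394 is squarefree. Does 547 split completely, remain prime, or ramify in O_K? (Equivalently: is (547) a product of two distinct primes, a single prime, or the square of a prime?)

d = 394 ≡ 2 (mod 4), so O_K = ℤ[√394] and disc(K) = 4d = 1576.
disc(K) = 1576 is not divisible by 547; 547 is unramified.
Compute (394/547) via Euler: 394^((547-1)/2) mod 547 = 1, so (394/547) = 1.
Legendre symbol 1 ⇒ 547 is split.

splits completely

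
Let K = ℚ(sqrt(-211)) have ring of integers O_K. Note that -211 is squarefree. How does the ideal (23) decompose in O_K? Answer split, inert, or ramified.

d = -211 ≡ 1 (mod 4), so O_K = ℤ[(1+√-211)/2] and disc(K) = d = -211.
23 ∤ -211, so 23 is unramified.
(-211/23) = 19^11 mod 23 = 22, giving Legendre symbol -1.
d is a non-residue mod p, hence 23 remains inert in O_K.

p is inert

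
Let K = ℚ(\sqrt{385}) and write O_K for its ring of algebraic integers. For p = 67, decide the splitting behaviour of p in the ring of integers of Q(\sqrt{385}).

d = 385 ≡ 1 (mod 4), so O_K = ℤ[(1+√385)/2] and disc(K) = d = 385.
67 ∤ 385, so 67 is unramified.
Euler's criterion: 385^33 mod 67 = 66. Thus (385|67) = -1.
(385/67) = -1, so 67 is inert.

inert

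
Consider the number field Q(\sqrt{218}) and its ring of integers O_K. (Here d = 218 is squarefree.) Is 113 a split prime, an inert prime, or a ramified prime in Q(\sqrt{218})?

218 mod 4 = 2, hence disc K = 4·218 = 872 and O_K = ℤ[√218].
Since gcd(113, 872) = 1 the prime 113 does not ramify.
Compute (218/113) via Euler: 105^((113-1)/2) mod 113 = 1, so (218/113) = 1.
d is a quadratic residue mod p, hence 113 splits in O_K.

splits completely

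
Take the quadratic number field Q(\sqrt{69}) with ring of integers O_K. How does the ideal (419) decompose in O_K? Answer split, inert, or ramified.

d = 69 ≡ 1 (mod 4), so O_K = ℤ[(1+√69)/2] and disc(K) = d = 69.
disc(K) = 69 is not divisible by 419; 419 is unramified.
Euler's criterion: 69^209 mod 419 = 1. Thus (69|419) = 1.
d is a quadratic residue mod p, hence 419 splits in O_K.

split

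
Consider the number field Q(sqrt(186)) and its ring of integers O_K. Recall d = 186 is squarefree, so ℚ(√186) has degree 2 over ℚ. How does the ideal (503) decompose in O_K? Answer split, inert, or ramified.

remains prime (inert)

d = 186 ≡ 2 (mod 4), so O_K = ℤ[√186] and disc(K) = 4d = 744.
503 ∤ 744, so 503 is unramified.
Compute (186/503) via Euler: 186^((503-1)/2) mod 503 = 502, so (186/503) = -1.
Legendre symbol -1 ⇒ 503 is inert.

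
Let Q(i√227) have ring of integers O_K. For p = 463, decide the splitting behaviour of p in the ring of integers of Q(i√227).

split

d = -227 ≡ 1 (mod 4), so O_K = ℤ[(1+√-227)/2] and disc(K) = d = -227.
Since gcd(463, -227) = 1 the prime 463 does not ramify.
(-227/463) = 236^231 mod 463 = 1, giving Legendre symbol 1.
d is a quadratic residue mod p, hence 463 splits in O_K.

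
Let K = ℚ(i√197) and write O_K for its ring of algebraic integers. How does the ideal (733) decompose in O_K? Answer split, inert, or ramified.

splits completely

Since -197 ≢ 1 mod 4, the ring of integers is ℤ[√-197] with discriminant 4·(-197) = -788.
Since gcd(733, -788) = 1 the prime 733 does not ramify.
Legendre symbol by Euler's criterion: (-197/733) ≡ (-197)^366 ≡ 1 (mod 733), i.e. (-197/733) = 1.
Legendre symbol 1 ⇒ 733 is split.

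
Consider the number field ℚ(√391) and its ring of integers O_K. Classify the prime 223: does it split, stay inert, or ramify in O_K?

remains prime (inert)

Since 391 ≢ 1 mod 4, the ring of integers is ℤ[√391] with discriminant 4·391 = 1564.
disc(K) = 1564 is not divisible by 223; 223 is unramified.
Compute (391/223) via Euler: 168^((223-1)/2) mod 223 = 222, so (391/223) = -1.
Legendre symbol -1 ⇒ 223 is inert.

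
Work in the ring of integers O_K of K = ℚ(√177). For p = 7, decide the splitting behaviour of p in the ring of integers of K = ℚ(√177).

p splits

Since 177 ≡ 1 mod 4, the ring of integers is ℤ[(1+√177)/2] with discriminant 177.
7 ∤ 177, so 7 is unramified.
(177/7) = 2^3 mod 7 = 1, giving Legendre symbol 1.
Legendre symbol 1 ⇒ 7 is split.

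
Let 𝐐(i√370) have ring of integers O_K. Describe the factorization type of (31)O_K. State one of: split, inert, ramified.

-370 mod 4 = 2, hence disc K = 4·(-370) = -1480 and O_K = ℤ[√-370].
disc(K) = -1480 is not divisible by 31; 31 is unramified.
Euler's criterion: (-370)^15 mod 31 = 1. Thus (-370|31) = 1.
(-370/31) = 1, so 31 splits.

p splits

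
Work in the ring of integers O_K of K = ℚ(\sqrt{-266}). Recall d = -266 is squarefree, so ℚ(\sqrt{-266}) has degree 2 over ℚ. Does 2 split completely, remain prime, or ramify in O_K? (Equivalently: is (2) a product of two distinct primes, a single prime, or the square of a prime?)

p ramifies

Since -266 ≢ 1 mod 4, the ring of integers is ℤ[√-266] with discriminant 4·(-266) = -1064.
Ramification test: 2 | -1064. The prime 2 ramifies in K.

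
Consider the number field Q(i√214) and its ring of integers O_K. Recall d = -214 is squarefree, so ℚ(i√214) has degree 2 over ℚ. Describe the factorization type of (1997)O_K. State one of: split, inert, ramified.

1997 splits in O_K

-214 mod 4 = 2, hence disc K = 4·(-214) = -856 and O_K = ℤ[√-214].
Since gcd(1997, -856) = 1 the prime 1997 does not ramify.
Euler's criterion: (-214)^998 mod 1997 = 1. Thus (-214|1997) = 1.
d is a quadratic residue mod p, hence 1997 splits in O_K.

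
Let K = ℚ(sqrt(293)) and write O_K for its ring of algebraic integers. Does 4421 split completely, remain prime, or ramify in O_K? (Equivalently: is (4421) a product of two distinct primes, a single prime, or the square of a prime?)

Since 293 ≡ 1 mod 4, the ring of integers is ℤ[(1+√293)/2] with discriminant 293.
Since gcd(4421, 293) = 1 the prime 4421 does not ramify.
Compute (293/4421) via Euler: 293^((4421-1)/2) mod 4421 = 1, so (293/4421) = 1.
Legendre symbol 1 ⇒ 4421 is split.

p splits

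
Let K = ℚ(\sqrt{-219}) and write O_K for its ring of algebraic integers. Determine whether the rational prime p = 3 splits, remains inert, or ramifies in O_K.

p ramifies

-219 mod 4 = 1, hence disc K = -219 and O_K = ℤ[(1+√-219)/2].
Ramification test: 3 | -219. The prime 3 ramifies in K.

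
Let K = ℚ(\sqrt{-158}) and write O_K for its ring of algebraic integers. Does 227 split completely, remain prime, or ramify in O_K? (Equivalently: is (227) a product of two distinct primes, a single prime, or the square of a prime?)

split

Since -158 ≢ 1 mod 4, the ring of integers is ℤ[√-158] with discriminant 4·(-158) = -632.
227 ∤ -632, so 227 is unramified.
(-158/227) = 69^113 mod 227 = 1, giving Legendre symbol 1.
(-158/227) = 1, so 227 splits.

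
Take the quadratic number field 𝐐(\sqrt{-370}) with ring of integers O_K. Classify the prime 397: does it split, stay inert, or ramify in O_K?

split — (397) = 𝔭₁𝔭₂ with 𝔭₁ ≠ 𝔭₂

Since -370 ≢ 1 mod 4, the ring of integers is ℤ[√-370] with discriminant 4·(-370) = -1480.
397 ∤ -1480, so 397 is unramified.
Compute (-370/397) via Euler: 27^((397-1)/2) mod 397 = 1, so (-370/397) = 1.
(-370/397) = 1, so 397 splits.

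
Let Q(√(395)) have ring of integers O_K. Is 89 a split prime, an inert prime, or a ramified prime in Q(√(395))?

89 splits in O_K

d = 395 ≡ 3 (mod 4), so O_K = ℤ[√395] and disc(K) = 4d = 1580.
disc(K) = 1580 is not divisible by 89; 89 is unramified.
Compute (395/89) via Euler: 39^((89-1)/2) mod 89 = 1, so (395/89) = 1.
(395/89) = 1, so 89 splits.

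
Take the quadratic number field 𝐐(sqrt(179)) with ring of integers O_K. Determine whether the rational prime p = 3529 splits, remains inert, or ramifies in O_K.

remains prime (inert)

Since 179 ≢ 1 mod 4, the ring of integers is ℤ[√179] with discriminant 4·179 = 716.
disc(K) = 716 is not divisible by 3529; 3529 is unramified.
(179/3529) = 179^1764 mod 3529 = 3528, giving Legendre symbol -1.
d is a non-residue mod p, hence 3529 remains inert in O_K.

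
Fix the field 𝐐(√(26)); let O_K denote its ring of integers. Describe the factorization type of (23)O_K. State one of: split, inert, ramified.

23 splits in O_K

26 mod 4 = 2, hence disc K = 4·26 = 104 and O_K = ℤ[√26].
Since gcd(23, 104) = 1 the prime 23 does not ramify.
Compute (26/23) via Euler: 3^((23-1)/2) mod 23 = 1, so (26/23) = 1.
(26/23) = 1, so 23 splits.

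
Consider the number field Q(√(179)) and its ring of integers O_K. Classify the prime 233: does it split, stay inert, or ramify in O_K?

Since 179 ≢ 1 mod 4, the ring of integers is ℤ[√179] with discriminant 4·179 = 716.
Since gcd(233, 716) = 1 the prime 233 does not ramify.
Euler's criterion: 179^116 mod 233 = 232. Thus (179|233) = -1.
Legendre symbol -1 ⇒ 233 is inert.

inert — (233) stays prime in O_K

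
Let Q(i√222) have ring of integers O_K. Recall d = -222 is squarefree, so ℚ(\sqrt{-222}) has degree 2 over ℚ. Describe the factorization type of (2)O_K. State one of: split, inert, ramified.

d = -222 ≡ 2 (mod 4), so O_K = ℤ[√-222] and disc(K) = 4d = -888.
Ramification test: 2 | -888. The prime 2 ramifies in K.

p ramifies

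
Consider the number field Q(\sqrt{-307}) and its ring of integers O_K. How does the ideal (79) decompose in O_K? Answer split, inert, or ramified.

79 splits in O_K

-307 mod 4 = 1, hence disc K = -307 and O_K = ℤ[(1+√-307)/2].
Since gcd(79, -307) = 1 the prime 79 does not ramify.
Compute (-307/79) via Euler: 9^((79-1)/2) mod 79 = 1, so (-307/79) = 1.
(-307/79) = 1, so 79 splits.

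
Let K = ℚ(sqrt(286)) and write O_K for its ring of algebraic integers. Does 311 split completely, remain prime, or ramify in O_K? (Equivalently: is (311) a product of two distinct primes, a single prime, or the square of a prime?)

inert — (311) stays prime in O_K

286 mod 4 = 2, hence disc K = 4·286 = 1144 and O_K = ℤ[√286].
311 ∤ 1144, so 311 is unramified.
Euler's criterion: 286^155 mod 311 = 310. Thus (286|311) = -1.
Legendre symbol -1 ⇒ 311 is inert.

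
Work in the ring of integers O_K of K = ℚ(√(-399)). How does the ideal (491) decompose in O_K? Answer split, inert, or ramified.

d = -399 ≡ 1 (mod 4), so O_K = ℤ[(1+√-399)/2] and disc(K) = d = -399.
491 ∤ -399, so 491 is unramified.
Compute (-399/491) via Euler: 92^((491-1)/2) mod 491 = 490, so (-399/491) = -1.
d is a non-residue mod p, hence 491 remains inert in O_K.

491 remains inert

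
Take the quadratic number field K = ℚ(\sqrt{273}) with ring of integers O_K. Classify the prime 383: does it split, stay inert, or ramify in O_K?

d = 273 ≡ 1 (mod 4), so O_K = ℤ[(1+√273)/2] and disc(K) = d = 273.
Since gcd(383, 273) = 1 the prime 383 does not ramify.
Legendre symbol by Euler's criterion: (273/383) ≡ 273^191 ≡ 382 (mod 383), i.e. (273/383) = -1.
Legendre symbol -1 ⇒ 383 is inert.

inert — (383) stays prime in O_K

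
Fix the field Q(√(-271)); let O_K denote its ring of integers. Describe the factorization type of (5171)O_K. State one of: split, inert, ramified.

Since -271 ≡ 1 mod 4, the ring of integers is ℤ[(1+√-271)/2] with discriminant -271.
5171 ∤ -271, so 5171 is unramified.
Legendre symbol by Euler's criterion: (-271/5171) ≡ (-271)^2585 ≡ 1 (mod 5171), i.e. (-271/5171) = 1.
(-271/5171) = 1, so 5171 splits.

5171 splits in O_K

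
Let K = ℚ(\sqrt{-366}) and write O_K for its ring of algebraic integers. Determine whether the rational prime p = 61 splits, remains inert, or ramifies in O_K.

Since -366 ≢ 1 mod 4, the ring of integers is ℤ[√-366] with discriminant 4·(-366) = -1464.
disc(K) = -1464 = 61·(-24), so p = 61 is ramified.

ramified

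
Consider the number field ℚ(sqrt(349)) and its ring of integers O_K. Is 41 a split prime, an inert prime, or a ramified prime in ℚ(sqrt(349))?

d = 349 ≡ 1 (mod 4), so O_K = ℤ[(1+√349)/2] and disc(K) = d = 349.
Since gcd(41, 349) = 1 the prime 41 does not ramify.
(349/41) = 21^20 mod 41 = 1, giving Legendre symbol 1.
d is a quadratic residue mod p, hence 41 splits in O_K.

splits completely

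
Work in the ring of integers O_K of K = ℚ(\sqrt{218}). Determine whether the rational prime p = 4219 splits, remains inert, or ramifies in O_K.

split

218 mod 4 = 2, hence disc K = 4·218 = 872 and O_K = ℤ[√218].
4219 ∤ 872, so 4219 is unramified.
Legendre symbol by Euler's criterion: (218/4219) ≡ 218^2109 ≡ 1 (mod 4219), i.e. (218/4219) = 1.
Legendre symbol 1 ⇒ 4219 is split.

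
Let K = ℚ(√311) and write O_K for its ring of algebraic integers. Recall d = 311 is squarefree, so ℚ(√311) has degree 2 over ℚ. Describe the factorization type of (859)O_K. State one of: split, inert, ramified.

inert — (859) stays prime in O_K

d = 311 ≡ 3 (mod 4), so O_K = ℤ[√311] and disc(K) = 4d = 1244.
disc(K) = 1244 is not divisible by 859; 859 is unramified.
Euler's criterion: 311^429 mod 859 = 858. Thus (311|859) = -1.
(311/859) = -1, so 859 is inert.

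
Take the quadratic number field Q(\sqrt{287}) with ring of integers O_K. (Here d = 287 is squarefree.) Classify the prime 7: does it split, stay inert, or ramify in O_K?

d = 287 ≡ 3 (mod 4), so O_K = ℤ[√287] and disc(K) = 4d = 1148.
Ramification test: 7 | 1148. The prime 7 ramifies in K.

p ramifies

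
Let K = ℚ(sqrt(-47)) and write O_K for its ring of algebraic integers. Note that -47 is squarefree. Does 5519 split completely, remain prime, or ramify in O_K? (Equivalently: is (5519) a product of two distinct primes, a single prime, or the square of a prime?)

d = -47 ≡ 1 (mod 4), so O_K = ℤ[(1+√-47)/2] and disc(K) = d = -47.
5519 ∤ -47, so 5519 is unramified.
Compute (-47/5519) via Euler: 5472^((5519-1)/2) mod 5519 = 5518, so (-47/5519) = -1.
(-47/5519) = -1, so 5519 is inert.

5519 remains inert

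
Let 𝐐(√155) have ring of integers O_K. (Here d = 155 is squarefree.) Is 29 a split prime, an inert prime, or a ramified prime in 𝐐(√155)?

inert

155 mod 4 = 3, hence disc K = 4·155 = 620 and O_K = ℤ[√155].
Since gcd(29, 620) = 1 the prime 29 does not ramify.
Euler's criterion: 155^14 mod 29 = 28. Thus (155|29) = -1.
(155/29) = -1, so 29 is inert.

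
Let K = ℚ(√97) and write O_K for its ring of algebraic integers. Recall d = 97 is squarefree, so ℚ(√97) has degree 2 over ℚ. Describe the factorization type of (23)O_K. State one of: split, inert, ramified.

inert — (23) stays prime in O_K

97 mod 4 = 1, hence disc K = 97 and O_K = ℤ[(1+√97)/2].
23 ∤ 97, so 23 is unramified.
Compute (97/23) via Euler: 5^((23-1)/2) mod 23 = 22, so (97/23) = -1.
(97/23) = -1, so 23 is inert.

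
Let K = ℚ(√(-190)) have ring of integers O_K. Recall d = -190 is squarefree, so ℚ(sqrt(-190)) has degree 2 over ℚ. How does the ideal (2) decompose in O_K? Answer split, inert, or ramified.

ramifies in O_K

-190 mod 4 = 2, hence disc K = 4·(-190) = -760 and O_K = ℤ[√-190].
disc(K) = -760 = 2·(-380), so p = 2 is ramified.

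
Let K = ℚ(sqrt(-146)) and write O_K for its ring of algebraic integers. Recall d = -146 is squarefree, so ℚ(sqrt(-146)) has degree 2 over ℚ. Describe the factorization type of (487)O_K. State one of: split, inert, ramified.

d = -146 ≡ 2 (mod 4), so O_K = ℤ[√-146] and disc(K) = 4d = -584.
Since gcd(487, -584) = 1 the prime 487 does not ramify.
Euler's criterion: (-146)^243 mod 487 = 486. Thus (-146|487) = -1.
d is a non-residue mod p, hence 487 remains inert in O_K.

inert — (487) stays prime in O_K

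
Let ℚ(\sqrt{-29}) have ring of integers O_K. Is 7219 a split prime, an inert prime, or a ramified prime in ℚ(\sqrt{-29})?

Since -29 ≢ 1 mod 4, the ring of integers is ℤ[√-29] with discriminant 4·(-29) = -116.
7219 ∤ -116, so 7219 is unramified.
Euler's criterion: (-29)^3609 mod 7219 = 1. Thus (-29|7219) = 1.
Legendre symbol 1 ⇒ 7219 is split.

7219 splits in O_K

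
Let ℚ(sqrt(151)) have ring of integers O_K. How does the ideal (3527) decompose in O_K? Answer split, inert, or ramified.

d = 151 ≡ 3 (mod 4), so O_K = ℤ[√151] and disc(K) = 4d = 604.
Since gcd(3527, 604) = 1 the prime 3527 does not ramify.
Compute (151/3527) via Euler: 151^((3527-1)/2) mod 3527 = 1, so (151/3527) = 1.
d is a quadratic residue mod p, hence 3527 splits in O_K.

split — (3527) = 𝔭₁𝔭₂ with 𝔭₁ ≠ 𝔭₂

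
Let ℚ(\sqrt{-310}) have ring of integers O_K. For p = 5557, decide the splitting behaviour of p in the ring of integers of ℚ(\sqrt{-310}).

-310 mod 4 = 2, hence disc K = 4·(-310) = -1240 and O_K = ℤ[√-310].
disc(K) = -1240 is not divisible by 5557; 5557 is unramified.
Euler's criterion: (-310)^2778 mod 5557 = 1. Thus (-310|5557) = 1.
Legendre symbol 1 ⇒ 5557 is split.

p splits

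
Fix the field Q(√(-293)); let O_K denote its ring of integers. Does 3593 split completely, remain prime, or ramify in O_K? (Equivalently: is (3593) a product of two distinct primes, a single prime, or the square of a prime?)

splits completely

d = -293 ≡ 3 (mod 4), so O_K = ℤ[√-293] and disc(K) = 4d = -1172.
Since gcd(3593, -1172) = 1 the prime 3593 does not ramify.
Legendre symbol by Euler's criterion: (-293/3593) ≡ (-293)^1796 ≡ 1 (mod 3593), i.e. (-293/3593) = 1.
Legendre symbol 1 ⇒ 3593 is split.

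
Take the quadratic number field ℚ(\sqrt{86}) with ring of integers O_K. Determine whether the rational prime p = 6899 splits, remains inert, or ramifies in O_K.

p is inert

Since 86 ≢ 1 mod 4, the ring of integers is ℤ[√86] with discriminant 4·86 = 344.
disc(K) = 344 is not divisible by 6899; 6899 is unramified.
(86/6899) = 86^3449 mod 6899 = 6898, giving Legendre symbol -1.
(86/6899) = -1, so 6899 is inert.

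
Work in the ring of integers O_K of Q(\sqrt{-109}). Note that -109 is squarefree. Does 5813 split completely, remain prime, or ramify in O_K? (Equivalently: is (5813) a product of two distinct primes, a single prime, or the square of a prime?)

p splits

-109 mod 4 = 3, hence disc K = 4·(-109) = -436 and O_K = ℤ[√-109].
disc(K) = -436 is not divisible by 5813; 5813 is unramified.
Euler's criterion: (-109)^2906 mod 5813 = 1. Thus (-109|5813) = 1.
(-109/5813) = 1, so 5813 splits.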